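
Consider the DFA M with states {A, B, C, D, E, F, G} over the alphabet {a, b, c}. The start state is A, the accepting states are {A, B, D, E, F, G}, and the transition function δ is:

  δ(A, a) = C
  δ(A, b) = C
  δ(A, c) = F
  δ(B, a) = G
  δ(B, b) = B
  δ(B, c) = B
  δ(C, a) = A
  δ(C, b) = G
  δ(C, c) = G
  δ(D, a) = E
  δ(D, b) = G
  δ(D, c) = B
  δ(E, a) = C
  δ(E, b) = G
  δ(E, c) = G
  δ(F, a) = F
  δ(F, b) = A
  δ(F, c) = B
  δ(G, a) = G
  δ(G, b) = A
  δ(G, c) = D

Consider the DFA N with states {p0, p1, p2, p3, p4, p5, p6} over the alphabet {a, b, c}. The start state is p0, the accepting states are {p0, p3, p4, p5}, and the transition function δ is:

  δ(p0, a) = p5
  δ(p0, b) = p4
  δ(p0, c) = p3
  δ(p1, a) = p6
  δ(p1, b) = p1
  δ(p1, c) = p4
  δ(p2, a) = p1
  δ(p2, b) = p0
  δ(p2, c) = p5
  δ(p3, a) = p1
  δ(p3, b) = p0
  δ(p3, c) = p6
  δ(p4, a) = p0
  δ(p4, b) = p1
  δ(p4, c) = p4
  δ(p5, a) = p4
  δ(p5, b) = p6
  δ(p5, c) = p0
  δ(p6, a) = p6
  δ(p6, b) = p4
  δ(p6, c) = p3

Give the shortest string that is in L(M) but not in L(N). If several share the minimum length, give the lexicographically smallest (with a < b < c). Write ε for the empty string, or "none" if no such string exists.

The string ab is accepted by M but not by N.
No shorter string lies in the difference, and ab is the lexicographically first length-2 string in L(M) \ L(N).

ab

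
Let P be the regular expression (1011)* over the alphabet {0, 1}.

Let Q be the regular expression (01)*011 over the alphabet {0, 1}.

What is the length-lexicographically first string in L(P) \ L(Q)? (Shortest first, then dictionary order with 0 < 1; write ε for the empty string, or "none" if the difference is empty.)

ε

The empty string ε is accepted by P but not by Q.
Since ε is the unique shortest string, it is the required witness.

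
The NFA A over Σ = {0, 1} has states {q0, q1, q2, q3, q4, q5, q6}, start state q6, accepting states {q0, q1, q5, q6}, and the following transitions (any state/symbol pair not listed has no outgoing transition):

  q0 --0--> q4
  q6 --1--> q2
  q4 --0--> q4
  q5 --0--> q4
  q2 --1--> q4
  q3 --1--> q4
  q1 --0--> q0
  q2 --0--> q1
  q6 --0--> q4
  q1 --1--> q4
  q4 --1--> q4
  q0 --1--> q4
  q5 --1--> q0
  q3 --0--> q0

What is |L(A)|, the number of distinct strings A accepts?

3

The useful subgraph on states {q0, q1, q2, q6} is acyclic, so L(A) is finite; the longest accepting path visits 4 useful states, giving maximum string length 3.
Counting accepting paths from q6 by length: 1 of length 0, 1 of length 2, 1 of length 3. Total 3.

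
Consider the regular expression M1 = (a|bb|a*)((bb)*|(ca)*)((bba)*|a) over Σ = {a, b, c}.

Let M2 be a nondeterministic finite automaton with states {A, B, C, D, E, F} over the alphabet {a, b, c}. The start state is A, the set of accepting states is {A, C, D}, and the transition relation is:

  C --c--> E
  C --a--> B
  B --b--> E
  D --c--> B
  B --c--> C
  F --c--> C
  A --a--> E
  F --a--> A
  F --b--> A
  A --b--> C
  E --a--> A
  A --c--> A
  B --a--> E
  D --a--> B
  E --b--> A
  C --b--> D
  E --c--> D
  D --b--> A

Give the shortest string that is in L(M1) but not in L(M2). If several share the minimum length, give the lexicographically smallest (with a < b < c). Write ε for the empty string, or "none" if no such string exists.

a

The string a is accepted by M1 but not by M2.
No shorter string lies in the difference, and a is the lexicographically first length-1 string in L(M1) \ L(M2).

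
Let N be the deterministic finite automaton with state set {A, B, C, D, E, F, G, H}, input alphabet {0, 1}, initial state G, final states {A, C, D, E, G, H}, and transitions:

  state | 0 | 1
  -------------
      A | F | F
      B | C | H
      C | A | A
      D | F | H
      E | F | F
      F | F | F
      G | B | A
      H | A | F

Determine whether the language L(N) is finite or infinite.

finite

The useful states (reachable from G and able to reach an accepting state) are {A, B, C, G, H}.
Restricted to these states the transition graph has no cycle, so every accepting path has bounded length and L is finite.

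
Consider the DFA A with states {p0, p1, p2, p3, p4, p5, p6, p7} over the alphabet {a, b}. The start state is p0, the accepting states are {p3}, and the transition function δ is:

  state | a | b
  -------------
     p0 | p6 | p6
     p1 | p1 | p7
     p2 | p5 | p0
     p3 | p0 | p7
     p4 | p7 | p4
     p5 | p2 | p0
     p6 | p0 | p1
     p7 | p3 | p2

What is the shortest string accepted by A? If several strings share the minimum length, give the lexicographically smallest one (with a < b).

abba

A breadth-first search from p0 reaches an accepting state first via the path p0 → p6 → p1 → p7 → p3 on input abba.
No string of length < 4 is accepted (BFS exhausts all shorter strings without reaching an accepting state), and abba is the lexicographically least accepting string of length 4.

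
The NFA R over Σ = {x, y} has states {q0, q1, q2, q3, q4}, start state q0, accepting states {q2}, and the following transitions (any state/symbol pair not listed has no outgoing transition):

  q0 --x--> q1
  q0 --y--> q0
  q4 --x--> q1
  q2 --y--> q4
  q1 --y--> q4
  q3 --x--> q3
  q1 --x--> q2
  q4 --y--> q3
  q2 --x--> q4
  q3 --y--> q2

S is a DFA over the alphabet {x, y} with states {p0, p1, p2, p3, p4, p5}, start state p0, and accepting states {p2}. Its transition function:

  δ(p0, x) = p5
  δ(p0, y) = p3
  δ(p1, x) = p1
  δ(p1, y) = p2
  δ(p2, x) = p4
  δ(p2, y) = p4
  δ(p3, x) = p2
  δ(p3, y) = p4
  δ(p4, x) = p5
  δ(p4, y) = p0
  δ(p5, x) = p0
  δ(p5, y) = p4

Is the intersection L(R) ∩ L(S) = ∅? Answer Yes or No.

Yes

Exploring the product automaton R × S from the start pair (q0, p0), following both machines on each input symbol, reaches 21 state pairs: (q0, p0), (q1, p5), (q0, p3), (q2, p0), (q4, p4), (q1, p2), (q0, p4), (q4, p5), (q4, p3), (q3, p0), (q2, p4), (q1, p0), (q3, p4), (q3, p5), (q2, p3), (q4, p0), (q2, p5), (q4, p2), (q3, p3), (q1, p4), (q3, p2).
R accepts in {q2} and S accepts in {p2}; no reachable pair has both components accepting, so no string drives both machines to acceptance simultaneously and L(R) ∩ L(S) = ∅.
So no string is accepted by both, and the intersection is empty.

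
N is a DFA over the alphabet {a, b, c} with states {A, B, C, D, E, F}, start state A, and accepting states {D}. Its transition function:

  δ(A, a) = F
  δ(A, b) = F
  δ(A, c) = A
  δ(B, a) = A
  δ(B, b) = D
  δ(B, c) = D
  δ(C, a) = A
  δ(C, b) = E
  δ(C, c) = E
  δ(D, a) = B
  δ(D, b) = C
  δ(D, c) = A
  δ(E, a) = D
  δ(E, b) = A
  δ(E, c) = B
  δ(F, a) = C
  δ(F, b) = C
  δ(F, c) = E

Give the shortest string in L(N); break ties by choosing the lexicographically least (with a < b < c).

A breadth-first search from A reaches an accepting state first via the path A → F → E → D on input aca.
No string of length < 3 is accepted (BFS exhausts all shorter strings without reaching an accepting state), and aca is the lexicographically least accepting string of length 3.

aca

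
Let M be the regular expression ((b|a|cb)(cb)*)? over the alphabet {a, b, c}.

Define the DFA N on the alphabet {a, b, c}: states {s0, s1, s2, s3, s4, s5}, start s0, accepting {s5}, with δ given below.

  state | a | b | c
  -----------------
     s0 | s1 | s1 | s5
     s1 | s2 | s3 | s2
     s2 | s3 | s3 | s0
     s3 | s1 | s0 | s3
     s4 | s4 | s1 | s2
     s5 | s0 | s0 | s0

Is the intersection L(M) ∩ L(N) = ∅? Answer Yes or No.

Yes

Converting the expression M to a DFA (subset construction, then merging equivalent states) gives the minimal DFA with states {m0, m1, m2, m3}, start state m0, accepting states {m0, m1} and transitions m0: a→m1, b→m1, c→m2; m1: a→m3, b→m3, c→m2; m2: a→m3, b→m1, c→m3; m3: a→m3, b→m3, c→m3.
Exploring the product automaton M × N from the start pair (m0, s0), following both machines on each input symbol, reaches 12 state pairs: (m0, s0), (m1, s1), (m2, s5), (m3, s2), (m3, s3), (m2, s2), (m3, s0), (m1, s0), (m3, s1), (m1, s3), (m3, s5), (m2, s3).
M accepts in {m0, m1} and N accepts in {s5}; no reachable pair has both components accepting, so no string drives both machines to acceptance simultaneously and L(M) ∩ L(N) = ∅.
So no string is accepted by both, and the intersection is empty.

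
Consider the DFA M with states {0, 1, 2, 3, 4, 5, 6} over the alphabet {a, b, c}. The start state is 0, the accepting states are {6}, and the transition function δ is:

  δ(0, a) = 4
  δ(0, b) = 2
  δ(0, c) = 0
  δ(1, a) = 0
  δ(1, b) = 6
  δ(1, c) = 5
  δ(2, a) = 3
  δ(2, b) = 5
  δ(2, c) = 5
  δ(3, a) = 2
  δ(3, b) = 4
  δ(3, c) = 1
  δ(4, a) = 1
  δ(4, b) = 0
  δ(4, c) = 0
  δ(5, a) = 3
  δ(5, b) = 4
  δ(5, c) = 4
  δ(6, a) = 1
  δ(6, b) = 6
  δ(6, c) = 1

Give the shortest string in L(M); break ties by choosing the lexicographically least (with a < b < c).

A breadth-first search from 0 reaches an accepting state first via the path 0 → 4 → 1 → 6 on input aab.
No string of length < 3 is accepted (BFS exhausts all shorter strings without reaching an accepting state), and aab is the lexicographically least accepting string of length 3.

aab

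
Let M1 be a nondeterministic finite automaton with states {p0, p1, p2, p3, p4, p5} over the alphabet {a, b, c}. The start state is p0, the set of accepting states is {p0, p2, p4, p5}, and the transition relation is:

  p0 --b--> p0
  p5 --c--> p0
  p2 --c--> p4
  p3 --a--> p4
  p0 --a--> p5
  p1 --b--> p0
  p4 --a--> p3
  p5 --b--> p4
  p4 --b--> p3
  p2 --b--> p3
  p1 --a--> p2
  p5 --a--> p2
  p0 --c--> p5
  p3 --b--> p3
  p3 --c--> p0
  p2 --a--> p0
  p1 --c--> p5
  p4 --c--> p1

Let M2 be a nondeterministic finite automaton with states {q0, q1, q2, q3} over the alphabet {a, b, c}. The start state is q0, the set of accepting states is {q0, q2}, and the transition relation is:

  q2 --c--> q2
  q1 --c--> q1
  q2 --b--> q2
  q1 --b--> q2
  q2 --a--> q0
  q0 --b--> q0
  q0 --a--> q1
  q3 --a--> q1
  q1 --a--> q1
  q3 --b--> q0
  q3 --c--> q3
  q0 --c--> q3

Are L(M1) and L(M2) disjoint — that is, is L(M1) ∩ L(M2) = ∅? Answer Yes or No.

No

The empty string ε is accepted by both M1 and M2.
Hence L(M1) ∩ L(M2) ≠ ∅.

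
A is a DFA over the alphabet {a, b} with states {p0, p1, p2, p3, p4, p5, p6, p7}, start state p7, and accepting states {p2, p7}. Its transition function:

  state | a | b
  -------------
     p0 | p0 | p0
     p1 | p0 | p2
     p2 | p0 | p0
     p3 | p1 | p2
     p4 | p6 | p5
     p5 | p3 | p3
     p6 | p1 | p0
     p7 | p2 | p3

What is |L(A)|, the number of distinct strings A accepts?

4

The useful subgraph on states {p1, p2, p3, p7} is acyclic, so L(A) is finite; the longest accepting path visits 4 useful states, giving maximum string length 3.
Counting accepting paths from p7 by length: 1 of length 0, 1 of length 1, 1 of length 2, 1 of length 3. Total 4.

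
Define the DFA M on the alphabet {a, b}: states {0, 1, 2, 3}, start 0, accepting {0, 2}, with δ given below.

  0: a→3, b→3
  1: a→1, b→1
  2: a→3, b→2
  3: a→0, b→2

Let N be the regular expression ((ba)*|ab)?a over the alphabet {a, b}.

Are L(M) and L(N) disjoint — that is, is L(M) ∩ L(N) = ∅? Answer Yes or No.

Converting the expression N to a DFA (subset construction, then merging equivalent states) gives the minimal DFA with states {n0, n1, n2, n3, n4, n5, n6}, start state n0, accepting states {n1, n6} and transitions n0: a→n1, b→n2; n1: a→n3, b→n4; n2: a→n5, b→n3; n3: a→n3, b→n3; n4: a→n6, b→n3; n5: a→n6, b→n2; n6: a→n3, b→n3.
Exploring the product automaton M × N from the start pair (0, n0), following both machines on each input symbol, reaches 9 state pairs: (0, n0), (3, n1), (3, n2), (0, n3), (2, n4), (0, n5), (2, n3), (3, n3), (3, n6).
M accepts in {0, 2} and N accepts in {n1, n6}; no reachable pair has both components accepting, so no string drives both machines to acceptance simultaneously and L(M) ∩ L(N) = ∅.
So no string is accepted by both, and the intersection is empty.

Yes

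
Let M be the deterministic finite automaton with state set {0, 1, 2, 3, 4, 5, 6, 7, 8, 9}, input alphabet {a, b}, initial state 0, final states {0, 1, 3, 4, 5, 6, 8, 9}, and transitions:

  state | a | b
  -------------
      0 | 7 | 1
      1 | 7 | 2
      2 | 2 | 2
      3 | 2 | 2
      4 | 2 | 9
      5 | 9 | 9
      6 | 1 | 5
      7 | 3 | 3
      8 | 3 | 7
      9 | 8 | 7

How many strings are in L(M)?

The useful subgraph on states {0, 1, 3, 7} is acyclic, so L(M) is finite; the longest accepting path visits 4 useful states, giving maximum string length 3.
Counting accepting paths from 0 by length: 1 of length 0, 1 of length 1, 2 of length 2, 2 of length 3. Total 6.

6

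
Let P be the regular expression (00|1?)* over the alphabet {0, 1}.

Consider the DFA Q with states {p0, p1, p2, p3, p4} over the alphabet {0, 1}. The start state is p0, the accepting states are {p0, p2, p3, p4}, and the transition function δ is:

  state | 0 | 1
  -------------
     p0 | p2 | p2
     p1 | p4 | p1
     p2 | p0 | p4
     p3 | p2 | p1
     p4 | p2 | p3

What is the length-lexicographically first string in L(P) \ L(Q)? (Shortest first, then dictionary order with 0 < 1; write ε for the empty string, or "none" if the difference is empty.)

The string 1111 is accepted by P but not by Q.
No shorter string lies in the difference, and 1111 is the lexicographically first length-4 string in L(P) \ L(Q).

1111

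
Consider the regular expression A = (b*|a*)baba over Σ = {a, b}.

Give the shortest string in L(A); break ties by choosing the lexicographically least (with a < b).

baba

By inspection of the expression, no string of length less than 4 matches, and baba is the lexicographically first match of length 4.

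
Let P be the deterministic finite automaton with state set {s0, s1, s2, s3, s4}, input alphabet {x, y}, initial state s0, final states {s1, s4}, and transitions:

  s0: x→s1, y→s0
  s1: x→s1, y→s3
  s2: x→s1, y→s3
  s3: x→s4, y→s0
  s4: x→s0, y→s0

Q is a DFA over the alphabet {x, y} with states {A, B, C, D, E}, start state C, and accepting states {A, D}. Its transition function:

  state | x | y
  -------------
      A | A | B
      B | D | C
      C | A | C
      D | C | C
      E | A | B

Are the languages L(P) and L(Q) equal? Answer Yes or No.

Exploring the product automaton P × Q from the start pair (s0, C), following both machines on each input symbol, reaches 4 state pairs: (s0, C), (s1, A), (s3, B), (s4, D).
P accepts in {s1, s4} and Q accepts in {A, D}. In every reachable pair the two components are either both accepting — (s1, A), (s4, D) — or both non-accepting, so no string is accepted by exactly one of the machines: L(P) \ L(Q) and L(Q) \ L(P) are both empty.
Hence every string is accepted by P iff it is accepted by Q, and the two languages coincide.

Yes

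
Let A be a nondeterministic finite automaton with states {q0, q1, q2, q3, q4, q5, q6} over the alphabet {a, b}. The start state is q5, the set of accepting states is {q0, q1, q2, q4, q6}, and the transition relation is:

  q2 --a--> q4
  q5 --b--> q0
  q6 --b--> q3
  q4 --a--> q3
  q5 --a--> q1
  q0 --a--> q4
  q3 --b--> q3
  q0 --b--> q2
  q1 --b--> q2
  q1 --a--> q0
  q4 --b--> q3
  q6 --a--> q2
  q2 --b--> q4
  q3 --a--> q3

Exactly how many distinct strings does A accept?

14

The useful subgraph on states {q0, q1, q2, q4, q5} is acyclic, so L(A) is finite; the longest accepting path visits 5 useful states, giving maximum string length 4.
Counting accepting paths from q5 by length: 2 of length 1, 4 of length 2, 6 of length 3, 2 of length 4. Total 14.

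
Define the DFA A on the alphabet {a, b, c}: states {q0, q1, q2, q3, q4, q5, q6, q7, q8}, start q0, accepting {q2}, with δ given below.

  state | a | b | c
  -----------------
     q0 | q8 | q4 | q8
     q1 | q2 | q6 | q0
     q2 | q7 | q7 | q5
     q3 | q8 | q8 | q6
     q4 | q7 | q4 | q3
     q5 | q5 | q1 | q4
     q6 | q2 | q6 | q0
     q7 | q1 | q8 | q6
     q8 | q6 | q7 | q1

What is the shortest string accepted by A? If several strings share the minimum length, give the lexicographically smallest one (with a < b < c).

aaa

A breadth-first search from q0 reaches an accepting state first via the path q0 → q8 → q6 → q2 on input aaa.
No string of length < 3 is accepted (BFS exhausts all shorter strings without reaching an accepting state), and aaa is the lexicographically least accepting string of length 3.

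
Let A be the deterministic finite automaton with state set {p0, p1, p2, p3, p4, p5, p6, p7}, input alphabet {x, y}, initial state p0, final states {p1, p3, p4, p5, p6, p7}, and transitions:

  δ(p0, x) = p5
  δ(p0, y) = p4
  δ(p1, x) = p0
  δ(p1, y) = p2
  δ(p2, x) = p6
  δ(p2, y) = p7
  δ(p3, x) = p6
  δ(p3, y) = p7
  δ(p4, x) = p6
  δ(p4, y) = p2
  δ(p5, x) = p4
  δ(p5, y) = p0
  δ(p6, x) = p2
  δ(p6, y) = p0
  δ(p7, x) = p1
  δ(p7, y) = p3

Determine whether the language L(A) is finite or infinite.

State p0 is reachable from the start and can reach an accepting state, and it lies on the cycle p0 → p4 → p2 → p6 → p0.
Traversing that cycle any number of times yields accepted strings of unbounded length, so the language is infinite.

infinite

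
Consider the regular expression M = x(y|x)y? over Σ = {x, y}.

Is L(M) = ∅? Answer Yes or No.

The string xx matches the expression, so it belongs to L(M).
Since L(M) contains at least one string, it is not empty.

No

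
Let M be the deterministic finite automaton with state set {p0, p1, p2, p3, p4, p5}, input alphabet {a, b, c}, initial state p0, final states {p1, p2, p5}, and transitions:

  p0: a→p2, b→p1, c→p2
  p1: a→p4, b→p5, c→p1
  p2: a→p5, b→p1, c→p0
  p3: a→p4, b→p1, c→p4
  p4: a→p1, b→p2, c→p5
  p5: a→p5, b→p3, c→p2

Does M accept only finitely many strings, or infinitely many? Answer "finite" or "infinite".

State p1 is reachable from the start and can reach an accepting state, and it lies on the cycle p1 → p1.
Traversing that cycle any number of times yields accepted strings of unbounded length, so the language is infinite.

infinite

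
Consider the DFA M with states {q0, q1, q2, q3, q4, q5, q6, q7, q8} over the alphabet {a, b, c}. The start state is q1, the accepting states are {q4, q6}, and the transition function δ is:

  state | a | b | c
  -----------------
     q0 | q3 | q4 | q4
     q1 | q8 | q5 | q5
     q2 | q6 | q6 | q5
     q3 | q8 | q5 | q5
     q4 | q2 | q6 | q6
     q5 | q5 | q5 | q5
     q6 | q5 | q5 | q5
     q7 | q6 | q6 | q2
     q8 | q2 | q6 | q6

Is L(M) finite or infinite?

The useful states (reachable from q1 and able to reach an accepting state) are {q1, q2, q6, q8}.
Restricted to these states the transition graph has no cycle, so every accepting path has bounded length and L is finite.

finite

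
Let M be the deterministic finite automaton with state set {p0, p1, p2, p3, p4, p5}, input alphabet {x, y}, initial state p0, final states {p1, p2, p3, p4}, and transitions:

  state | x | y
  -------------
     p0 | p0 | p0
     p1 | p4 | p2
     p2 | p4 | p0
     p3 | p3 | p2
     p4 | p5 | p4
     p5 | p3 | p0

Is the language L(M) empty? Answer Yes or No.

The states reachable from the start state are {p0}.
None of the accepting states {p1, p2, p3, p4} is reachable, so no string is accepted and L(M) = ∅.

Yes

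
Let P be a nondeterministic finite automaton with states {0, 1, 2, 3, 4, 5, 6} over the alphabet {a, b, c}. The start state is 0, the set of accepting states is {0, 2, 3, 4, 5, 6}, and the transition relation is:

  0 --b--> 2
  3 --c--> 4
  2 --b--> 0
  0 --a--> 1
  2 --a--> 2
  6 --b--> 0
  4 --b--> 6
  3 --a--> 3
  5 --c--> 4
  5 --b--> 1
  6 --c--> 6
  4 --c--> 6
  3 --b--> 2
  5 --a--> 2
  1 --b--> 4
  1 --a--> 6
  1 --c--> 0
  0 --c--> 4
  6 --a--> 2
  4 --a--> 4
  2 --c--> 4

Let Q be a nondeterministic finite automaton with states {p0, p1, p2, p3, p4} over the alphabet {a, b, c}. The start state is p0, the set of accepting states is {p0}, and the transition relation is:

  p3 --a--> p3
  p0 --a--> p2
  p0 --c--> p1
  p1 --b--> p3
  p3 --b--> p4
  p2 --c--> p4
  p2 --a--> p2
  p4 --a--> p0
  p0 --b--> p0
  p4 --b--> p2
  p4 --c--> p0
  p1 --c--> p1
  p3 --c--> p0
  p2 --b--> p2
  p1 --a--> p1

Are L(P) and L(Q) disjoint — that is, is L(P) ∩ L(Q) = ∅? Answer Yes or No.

No

The empty string ε is accepted by both P and Q.
Hence L(P) ∩ L(Q) ≠ ∅.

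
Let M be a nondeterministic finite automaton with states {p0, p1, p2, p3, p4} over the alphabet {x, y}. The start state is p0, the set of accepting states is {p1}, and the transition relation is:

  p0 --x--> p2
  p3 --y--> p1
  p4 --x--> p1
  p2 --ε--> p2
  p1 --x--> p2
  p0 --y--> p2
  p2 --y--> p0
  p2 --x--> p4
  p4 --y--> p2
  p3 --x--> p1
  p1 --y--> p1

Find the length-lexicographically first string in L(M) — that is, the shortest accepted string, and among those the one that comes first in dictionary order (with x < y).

A breadth-first search from p0 reaches an accepting state first via the path p0 → p2 → p4 → p1 on input xxx.
No string of length < 3 is accepted (BFS exhausts all shorter strings without reaching an accepting state), and xxx is the lexicographically least accepting string of length 3.

xxx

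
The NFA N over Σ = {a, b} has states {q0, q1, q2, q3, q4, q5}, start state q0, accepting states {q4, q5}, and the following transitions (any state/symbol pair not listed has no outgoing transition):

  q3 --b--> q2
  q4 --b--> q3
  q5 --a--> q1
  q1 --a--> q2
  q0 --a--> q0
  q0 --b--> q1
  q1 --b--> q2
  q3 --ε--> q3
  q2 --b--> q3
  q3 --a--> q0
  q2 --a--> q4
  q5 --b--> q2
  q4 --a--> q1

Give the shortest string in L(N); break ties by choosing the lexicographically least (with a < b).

A breadth-first search from q0 reaches an accepting state first via the path q0 → q1 → q2 → q4 on input baa.
No string of length < 3 is accepted (BFS exhausts all shorter strings without reaching an accepting state), and baa is the lexicographically least accepting string of length 3.

baa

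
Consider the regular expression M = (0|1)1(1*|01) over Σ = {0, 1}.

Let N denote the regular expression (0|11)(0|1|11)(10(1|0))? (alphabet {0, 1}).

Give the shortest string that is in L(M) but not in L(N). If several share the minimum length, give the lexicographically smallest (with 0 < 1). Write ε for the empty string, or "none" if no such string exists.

11

The string 11 is accepted by M but not by N.
No shorter string lies in the difference, and 11 is the lexicographically first length-2 string in L(M) \ L(N).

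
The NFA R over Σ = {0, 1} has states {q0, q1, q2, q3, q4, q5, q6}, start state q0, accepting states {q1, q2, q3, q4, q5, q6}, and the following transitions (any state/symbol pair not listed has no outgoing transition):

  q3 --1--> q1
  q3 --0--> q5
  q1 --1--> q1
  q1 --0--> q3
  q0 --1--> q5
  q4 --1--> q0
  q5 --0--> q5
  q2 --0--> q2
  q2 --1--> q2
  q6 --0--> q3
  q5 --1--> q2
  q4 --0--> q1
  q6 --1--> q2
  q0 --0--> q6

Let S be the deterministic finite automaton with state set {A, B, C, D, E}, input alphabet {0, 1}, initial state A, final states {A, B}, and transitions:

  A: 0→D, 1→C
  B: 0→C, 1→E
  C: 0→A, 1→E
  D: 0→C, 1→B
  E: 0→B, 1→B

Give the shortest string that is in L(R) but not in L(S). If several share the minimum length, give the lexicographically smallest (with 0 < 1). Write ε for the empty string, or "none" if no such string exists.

The string 0 is accepted by R but not by S.
No shorter string lies in the difference, and 0 is the lexicographically first length-1 string in L(R) \ L(S).

0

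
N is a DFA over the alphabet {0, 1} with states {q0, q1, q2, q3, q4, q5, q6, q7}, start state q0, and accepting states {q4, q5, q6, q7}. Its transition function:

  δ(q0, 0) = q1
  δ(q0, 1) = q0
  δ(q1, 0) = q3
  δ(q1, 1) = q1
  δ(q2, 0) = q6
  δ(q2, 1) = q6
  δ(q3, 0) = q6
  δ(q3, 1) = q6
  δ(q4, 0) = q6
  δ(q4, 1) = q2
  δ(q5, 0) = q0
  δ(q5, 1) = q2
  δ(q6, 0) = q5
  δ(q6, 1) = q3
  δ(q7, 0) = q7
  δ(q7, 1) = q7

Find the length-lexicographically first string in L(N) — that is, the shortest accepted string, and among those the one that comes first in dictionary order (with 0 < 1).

000

A breadth-first search from q0 reaches an accepting state first via the path q0 → q1 → q3 → q6 on input 000.
No string of length < 3 is accepted (BFS exhausts all shorter strings without reaching an accepting state), and 000 is the lexicographically least accepting string of length 3.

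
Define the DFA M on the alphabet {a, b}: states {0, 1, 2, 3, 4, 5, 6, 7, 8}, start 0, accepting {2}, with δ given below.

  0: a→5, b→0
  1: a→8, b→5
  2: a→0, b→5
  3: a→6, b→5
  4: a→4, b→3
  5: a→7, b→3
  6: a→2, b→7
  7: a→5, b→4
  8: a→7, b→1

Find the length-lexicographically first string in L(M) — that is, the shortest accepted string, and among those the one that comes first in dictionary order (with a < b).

abaa

A breadth-first search from 0 reaches an accepting state first via the path 0 → 5 → 3 → 6 → 2 on input abaa.
No string of length < 4 is accepted (BFS exhausts all shorter strings without reaching an accepting state), and abaa is the lexicographically least accepting string of length 4.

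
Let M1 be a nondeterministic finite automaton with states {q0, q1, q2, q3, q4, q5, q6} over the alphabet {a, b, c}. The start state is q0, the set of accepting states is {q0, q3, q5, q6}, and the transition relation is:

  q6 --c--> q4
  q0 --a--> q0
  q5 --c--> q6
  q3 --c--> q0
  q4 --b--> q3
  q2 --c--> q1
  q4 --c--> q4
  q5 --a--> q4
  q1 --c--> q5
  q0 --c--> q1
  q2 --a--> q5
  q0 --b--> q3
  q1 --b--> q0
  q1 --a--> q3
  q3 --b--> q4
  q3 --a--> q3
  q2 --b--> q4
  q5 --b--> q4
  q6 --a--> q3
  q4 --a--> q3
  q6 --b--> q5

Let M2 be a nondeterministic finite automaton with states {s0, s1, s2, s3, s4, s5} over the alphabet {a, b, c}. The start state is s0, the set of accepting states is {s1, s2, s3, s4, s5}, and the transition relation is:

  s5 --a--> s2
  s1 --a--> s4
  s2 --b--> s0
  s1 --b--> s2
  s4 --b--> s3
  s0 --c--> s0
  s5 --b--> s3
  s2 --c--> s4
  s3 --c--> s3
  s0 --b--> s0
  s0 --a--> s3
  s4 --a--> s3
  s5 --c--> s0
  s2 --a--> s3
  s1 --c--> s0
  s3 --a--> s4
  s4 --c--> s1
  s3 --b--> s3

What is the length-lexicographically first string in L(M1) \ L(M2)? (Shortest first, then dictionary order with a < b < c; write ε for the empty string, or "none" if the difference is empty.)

The empty string ε is accepted by M1 but not by M2.
Since ε is the unique shortest string, it is the required witness.

ε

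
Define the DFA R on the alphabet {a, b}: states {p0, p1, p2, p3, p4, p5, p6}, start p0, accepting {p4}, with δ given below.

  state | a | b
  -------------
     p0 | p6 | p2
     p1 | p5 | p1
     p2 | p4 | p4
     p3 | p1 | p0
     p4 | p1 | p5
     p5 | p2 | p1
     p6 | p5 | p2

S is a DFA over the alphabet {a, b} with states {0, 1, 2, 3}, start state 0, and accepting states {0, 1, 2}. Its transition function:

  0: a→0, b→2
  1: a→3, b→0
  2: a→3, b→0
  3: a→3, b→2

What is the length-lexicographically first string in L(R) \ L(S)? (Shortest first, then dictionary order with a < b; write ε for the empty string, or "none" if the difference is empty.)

ba

The string ba is accepted by R but not by S.
No shorter string lies in the difference, and ba is the lexicographically first length-2 string in L(R) \ L(S).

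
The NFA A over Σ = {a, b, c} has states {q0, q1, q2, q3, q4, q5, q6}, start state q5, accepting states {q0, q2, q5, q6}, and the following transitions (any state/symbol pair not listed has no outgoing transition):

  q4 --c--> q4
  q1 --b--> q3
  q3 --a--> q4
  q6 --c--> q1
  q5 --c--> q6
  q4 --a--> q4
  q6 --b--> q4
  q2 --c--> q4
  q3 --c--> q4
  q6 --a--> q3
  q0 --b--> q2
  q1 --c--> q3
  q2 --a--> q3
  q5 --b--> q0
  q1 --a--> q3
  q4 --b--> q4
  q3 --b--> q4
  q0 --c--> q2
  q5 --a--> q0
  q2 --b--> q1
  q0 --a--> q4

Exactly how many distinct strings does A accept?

8

The useful subgraph on states {q0, q2, q5, q6} is acyclic, so L(A) is finite; the longest accepting path visits 3 useful states, giving maximum string length 2.
Counting accepting paths from q5 by length: 1 of length 0, 3 of length 1, 4 of length 2. Total 8.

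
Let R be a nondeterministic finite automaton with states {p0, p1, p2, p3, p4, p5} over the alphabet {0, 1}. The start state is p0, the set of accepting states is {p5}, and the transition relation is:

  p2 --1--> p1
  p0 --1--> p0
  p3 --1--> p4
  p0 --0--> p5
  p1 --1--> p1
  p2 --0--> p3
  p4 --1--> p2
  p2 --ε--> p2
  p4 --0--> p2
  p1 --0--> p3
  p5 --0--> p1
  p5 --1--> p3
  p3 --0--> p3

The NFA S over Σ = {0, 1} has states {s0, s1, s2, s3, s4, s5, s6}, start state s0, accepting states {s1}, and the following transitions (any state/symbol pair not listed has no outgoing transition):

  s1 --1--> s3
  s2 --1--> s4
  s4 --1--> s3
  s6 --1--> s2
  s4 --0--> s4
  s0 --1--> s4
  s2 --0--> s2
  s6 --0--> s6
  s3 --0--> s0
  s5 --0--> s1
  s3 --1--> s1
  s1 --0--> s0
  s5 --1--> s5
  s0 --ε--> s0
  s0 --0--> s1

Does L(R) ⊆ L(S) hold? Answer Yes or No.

No

The string 10 is in L(R) but not in L(S).
So L(R) ⊄ L(S).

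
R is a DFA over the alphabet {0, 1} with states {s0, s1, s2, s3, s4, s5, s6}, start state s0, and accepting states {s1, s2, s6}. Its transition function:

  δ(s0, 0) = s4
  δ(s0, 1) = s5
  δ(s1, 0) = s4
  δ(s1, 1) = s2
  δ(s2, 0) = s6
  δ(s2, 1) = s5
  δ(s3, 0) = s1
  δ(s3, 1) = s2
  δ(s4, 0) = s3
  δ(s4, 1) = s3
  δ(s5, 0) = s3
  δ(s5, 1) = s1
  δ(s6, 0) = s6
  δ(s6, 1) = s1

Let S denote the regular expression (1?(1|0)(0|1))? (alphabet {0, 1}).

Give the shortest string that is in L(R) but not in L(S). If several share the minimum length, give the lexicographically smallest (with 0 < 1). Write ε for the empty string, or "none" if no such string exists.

000

The string 000 is accepted by R but not by S.
No shorter string lies in the difference, and 000 is the lexicographically first length-3 string in L(R) \ L(S).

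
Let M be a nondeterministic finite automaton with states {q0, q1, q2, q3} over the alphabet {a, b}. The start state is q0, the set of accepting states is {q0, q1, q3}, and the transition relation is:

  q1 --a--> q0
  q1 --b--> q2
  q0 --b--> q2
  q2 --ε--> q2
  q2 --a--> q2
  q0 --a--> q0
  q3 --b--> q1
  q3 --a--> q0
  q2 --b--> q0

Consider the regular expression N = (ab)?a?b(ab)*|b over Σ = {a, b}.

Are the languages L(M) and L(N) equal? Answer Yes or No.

The empty string ε is accepted by M but rejected by N.
So L(M) ≠ L(N).

No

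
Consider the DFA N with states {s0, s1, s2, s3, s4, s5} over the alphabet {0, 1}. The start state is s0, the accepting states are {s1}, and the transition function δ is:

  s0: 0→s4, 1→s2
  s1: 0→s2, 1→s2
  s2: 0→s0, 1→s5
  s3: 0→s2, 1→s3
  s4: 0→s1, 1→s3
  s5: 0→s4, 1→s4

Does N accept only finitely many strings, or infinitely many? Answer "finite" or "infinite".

State s0 is reachable from the start and can reach an accepting state, and it lies on the cycle s0 → s2 → s0.
Traversing that cycle any number of times yields accepted strings of unbounded length, so the language is infinite.

infinite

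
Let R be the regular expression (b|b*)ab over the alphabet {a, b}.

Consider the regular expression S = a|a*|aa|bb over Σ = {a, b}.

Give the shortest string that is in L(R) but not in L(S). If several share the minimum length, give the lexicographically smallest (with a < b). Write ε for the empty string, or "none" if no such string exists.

ab

The string ab is accepted by R but not by S.
No shorter string lies in the difference, and ab is the lexicographically first length-2 string in L(R) \ L(S).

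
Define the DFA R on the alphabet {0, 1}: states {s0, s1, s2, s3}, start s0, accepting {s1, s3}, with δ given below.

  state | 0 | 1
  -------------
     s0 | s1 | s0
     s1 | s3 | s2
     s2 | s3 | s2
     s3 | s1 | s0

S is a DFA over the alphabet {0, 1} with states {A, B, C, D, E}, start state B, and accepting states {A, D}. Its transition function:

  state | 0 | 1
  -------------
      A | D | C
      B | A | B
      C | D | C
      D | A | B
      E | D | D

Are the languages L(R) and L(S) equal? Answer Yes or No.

Exploring the product automaton R × S from the start pair (s0, B), following both machines on each input symbol, reaches 4 state pairs: (s0, B), (s1, A), (s3, D), (s2, C).
R accepts in {s1, s3} and S accepts in {A, D}. In every reachable pair the two components are either both accepting — (s1, A), (s3, D) — or both non-accepting, so no string is accepted by exactly one of the machines: L(R) \ L(S) and L(S) \ L(R) are both empty.
Hence every string is accepted by R iff it is accepted by S, and the two languages coincide.

Yes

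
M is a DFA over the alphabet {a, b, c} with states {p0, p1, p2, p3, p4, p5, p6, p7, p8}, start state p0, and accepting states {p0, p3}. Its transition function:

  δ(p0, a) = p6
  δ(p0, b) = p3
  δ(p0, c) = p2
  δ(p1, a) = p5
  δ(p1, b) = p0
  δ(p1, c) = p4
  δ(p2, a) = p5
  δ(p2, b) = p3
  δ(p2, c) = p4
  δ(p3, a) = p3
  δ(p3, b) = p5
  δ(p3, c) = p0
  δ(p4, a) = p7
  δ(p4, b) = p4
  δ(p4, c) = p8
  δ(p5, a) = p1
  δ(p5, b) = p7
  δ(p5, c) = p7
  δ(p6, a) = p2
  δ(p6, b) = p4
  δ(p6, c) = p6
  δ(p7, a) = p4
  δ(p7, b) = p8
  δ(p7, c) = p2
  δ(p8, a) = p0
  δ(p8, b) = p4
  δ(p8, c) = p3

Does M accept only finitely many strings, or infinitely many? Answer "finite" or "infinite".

State p0 is reachable from the start and can reach an accepting state, and it lies on the cycle p0 → p2 → p3 → p0.
Traversing that cycle any number of times yields accepted strings of unbounded length, so the language is infinite.

infinite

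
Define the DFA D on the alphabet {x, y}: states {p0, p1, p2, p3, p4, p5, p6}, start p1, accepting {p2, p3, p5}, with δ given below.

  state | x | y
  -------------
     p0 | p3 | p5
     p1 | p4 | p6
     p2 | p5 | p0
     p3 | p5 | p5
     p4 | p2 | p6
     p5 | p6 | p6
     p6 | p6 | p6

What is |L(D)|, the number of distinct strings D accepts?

6

The useful subgraph on states {p0, p1, p2, p3, p4, p5} is acyclic, so L(D) is finite; the longest accepting path visits 6 useful states, giving maximum string length 5.
Counting accepting paths from p1 by length: 1 of length 2, 1 of length 3, 2 of length 4, 2 of length 5. Total 6.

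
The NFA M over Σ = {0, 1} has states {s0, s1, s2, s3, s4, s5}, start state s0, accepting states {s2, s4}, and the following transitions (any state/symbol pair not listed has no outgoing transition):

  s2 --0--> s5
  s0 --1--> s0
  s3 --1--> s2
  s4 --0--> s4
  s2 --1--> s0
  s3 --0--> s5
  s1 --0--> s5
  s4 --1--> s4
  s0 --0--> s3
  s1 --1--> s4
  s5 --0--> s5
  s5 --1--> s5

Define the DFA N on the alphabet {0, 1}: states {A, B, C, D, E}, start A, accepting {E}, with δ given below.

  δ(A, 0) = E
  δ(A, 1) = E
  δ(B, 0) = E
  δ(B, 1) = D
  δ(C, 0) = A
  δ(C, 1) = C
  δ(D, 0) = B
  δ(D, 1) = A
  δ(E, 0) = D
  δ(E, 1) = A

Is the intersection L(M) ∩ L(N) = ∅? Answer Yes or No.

Exploring the product automaton M × N from the start pair (s0, A), following both machines on each input symbol, reaches 9 state pairs: (s0, A), (s3, E), (s0, E), (s5, D), (s2, A), (s3, D), (s5, B), (s5, A), (s5, E).
M accepts in {s2, s4} and N accepts in {E}; no reachable pair has both components accepting, so no string drives both machines to acceptance simultaneously and L(M) ∩ L(N) = ∅.
So no string is accepted by both, and the intersection is empty.

Yes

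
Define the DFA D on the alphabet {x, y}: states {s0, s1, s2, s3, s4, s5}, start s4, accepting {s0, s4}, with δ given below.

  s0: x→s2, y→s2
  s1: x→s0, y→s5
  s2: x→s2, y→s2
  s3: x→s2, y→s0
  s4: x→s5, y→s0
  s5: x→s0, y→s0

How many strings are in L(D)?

4

The useful subgraph on states {s0, s4, s5} is acyclic, so L(D) is finite; the longest accepting path visits 3 useful states, giving maximum string length 2.
Counting accepting paths from s4 by length: 1 of length 0, 1 of length 1, 2 of length 2. Total 4.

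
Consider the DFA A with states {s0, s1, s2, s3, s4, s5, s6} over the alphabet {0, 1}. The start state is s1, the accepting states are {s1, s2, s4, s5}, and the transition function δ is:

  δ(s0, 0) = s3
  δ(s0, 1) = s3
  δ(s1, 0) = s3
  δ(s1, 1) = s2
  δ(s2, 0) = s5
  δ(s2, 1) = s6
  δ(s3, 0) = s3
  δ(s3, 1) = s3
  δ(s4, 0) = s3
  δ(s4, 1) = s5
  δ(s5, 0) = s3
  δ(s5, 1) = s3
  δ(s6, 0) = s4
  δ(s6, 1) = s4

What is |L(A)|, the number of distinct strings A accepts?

7

The useful subgraph on states {s1, s2, s4, s5, s6} is acyclic, so L(A) is finite; the longest accepting path visits 5 useful states, giving maximum string length 4.
Counting accepting paths from s1 by length: 1 of length 0, 1 of length 1, 1 of length 2, 2 of length 3, 2 of length 4. Total 7.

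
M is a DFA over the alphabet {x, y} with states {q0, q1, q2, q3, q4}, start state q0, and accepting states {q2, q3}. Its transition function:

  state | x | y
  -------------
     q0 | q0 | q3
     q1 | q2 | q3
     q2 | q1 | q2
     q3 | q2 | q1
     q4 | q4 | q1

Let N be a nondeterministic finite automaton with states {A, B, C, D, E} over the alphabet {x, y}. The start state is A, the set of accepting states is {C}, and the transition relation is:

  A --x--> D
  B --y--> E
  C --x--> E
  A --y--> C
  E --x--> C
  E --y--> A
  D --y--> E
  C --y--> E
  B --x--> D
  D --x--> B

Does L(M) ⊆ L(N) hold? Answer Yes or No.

The string xy is in L(M) but not in L(N).
So L(M) ⊄ L(N).

No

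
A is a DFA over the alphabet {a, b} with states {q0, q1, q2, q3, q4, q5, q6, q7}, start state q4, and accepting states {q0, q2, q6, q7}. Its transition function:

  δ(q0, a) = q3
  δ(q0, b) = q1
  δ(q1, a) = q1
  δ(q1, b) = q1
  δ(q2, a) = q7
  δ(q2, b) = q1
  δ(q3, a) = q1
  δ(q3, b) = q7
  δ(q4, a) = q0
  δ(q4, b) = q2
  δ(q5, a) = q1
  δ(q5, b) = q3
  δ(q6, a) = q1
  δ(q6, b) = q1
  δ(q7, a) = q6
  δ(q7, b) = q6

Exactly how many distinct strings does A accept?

The useful subgraph on states {q0, q2, q3, q4, q6, q7} is acyclic, so L(A) is finite; the longest accepting path visits 5 useful states, giving maximum string length 4.
Counting accepting paths from q4 by length: 2 of length 1, 1 of length 2, 3 of length 3, 2 of length 4. Total 8.

8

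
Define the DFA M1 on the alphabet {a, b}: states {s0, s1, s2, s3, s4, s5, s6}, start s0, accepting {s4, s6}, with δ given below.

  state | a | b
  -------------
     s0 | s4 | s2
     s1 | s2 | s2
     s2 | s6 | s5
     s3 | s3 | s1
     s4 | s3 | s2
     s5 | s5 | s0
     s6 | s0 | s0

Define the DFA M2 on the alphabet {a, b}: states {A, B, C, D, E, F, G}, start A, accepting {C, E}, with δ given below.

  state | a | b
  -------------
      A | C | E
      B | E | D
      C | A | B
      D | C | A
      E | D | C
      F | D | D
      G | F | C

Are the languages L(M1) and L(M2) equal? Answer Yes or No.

No

The string ba is accepted by M1 but rejected by M2.
So L(M1) ≠ L(M2).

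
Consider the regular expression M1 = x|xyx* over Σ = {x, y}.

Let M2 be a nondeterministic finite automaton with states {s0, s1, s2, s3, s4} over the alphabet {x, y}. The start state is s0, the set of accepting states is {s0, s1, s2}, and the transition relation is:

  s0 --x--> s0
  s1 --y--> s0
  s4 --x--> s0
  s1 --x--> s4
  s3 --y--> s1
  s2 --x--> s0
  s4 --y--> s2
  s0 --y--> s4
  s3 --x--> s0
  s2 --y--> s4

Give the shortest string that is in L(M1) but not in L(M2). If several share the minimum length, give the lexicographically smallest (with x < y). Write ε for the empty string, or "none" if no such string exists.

The string xy is accepted by M1 but not by M2.
No shorter string lies in the difference, and xy is the lexicographically first length-2 string in L(M1) \ L(M2).

xy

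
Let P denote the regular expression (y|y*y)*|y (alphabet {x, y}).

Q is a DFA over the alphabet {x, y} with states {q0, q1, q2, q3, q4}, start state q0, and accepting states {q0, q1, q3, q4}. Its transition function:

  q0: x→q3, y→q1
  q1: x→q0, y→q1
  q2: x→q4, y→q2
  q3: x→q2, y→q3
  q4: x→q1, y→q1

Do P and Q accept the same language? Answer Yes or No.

No

The string x is accepted by Q but rejected by P.
So L(P) ≠ L(Q).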